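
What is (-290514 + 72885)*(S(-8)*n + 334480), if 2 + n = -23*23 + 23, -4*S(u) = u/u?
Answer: -72820186803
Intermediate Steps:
S(u) = -1/4 (S(u) = -u/(4*u) = -1/4*1 = -1/4)
n = -508 (n = -2 + (-23*23 + 23) = -2 + (-529 + 23) = -2 - 506 = -508)
(-290514 + 72885)*(S(-8)*n + 334480) = (-290514 + 72885)*(-1/4*(-508) + 334480) = -217629*(127 + 334480) = -217629*334607 = -72820186803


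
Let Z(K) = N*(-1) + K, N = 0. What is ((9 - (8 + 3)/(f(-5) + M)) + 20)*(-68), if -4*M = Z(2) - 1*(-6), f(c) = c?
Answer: -14552/7 ≈ -2078.9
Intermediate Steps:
Z(K) = K (Z(K) = 0*(-1) + K = 0 + K = K)
M = -2 (M = -(2 - 1*(-6))/4 = -(2 + 6)/4 = -1/4*8 = -2)
((9 - (8 + 3)/(f(-5) + M)) + 20)*(-68) = ((9 - (8 + 3)/(-5 - 2)) + 20)*(-68) = ((9 - 11/(-7)) + 20)*(-68) = ((9 - 11*(-1)/7) + 20)*(-68) = ((9 - 1*(-11/7)) + 20)*(-68) = ((9 + 11/7) + 20)*(-68) = (74/7 + 20)*(-68) = (214/7)*(-68) = -14552/7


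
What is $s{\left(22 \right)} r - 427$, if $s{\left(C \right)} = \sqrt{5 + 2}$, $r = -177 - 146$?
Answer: $-427 - 323 \sqrt{7} \approx -1281.6$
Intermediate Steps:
$r = -323$
$s{\left(C \right)} = \sqrt{7}$
$s{\left(22 \right)} r - 427 = \sqrt{7} \left(-323\right) - 427 = - 323 \sqrt{7} - 427 = -427 - 323 \sqrt{7}$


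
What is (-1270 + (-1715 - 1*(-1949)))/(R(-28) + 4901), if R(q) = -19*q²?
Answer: 1036/9995 ≈ 0.10365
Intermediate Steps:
(-1270 + (-1715 - 1*(-1949)))/(R(-28) + 4901) = (-1270 + (-1715 - 1*(-1949)))/(-19*(-28)² + 4901) = (-1270 + (-1715 + 1949))/(-19*784 + 4901) = (-1270 + 234)/(-14896 + 4901) = -1036/(-9995) = -1036*(-1/9995) = 1036/9995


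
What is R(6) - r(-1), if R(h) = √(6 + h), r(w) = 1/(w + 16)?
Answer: -1/15 + 2*√3 ≈ 3.3974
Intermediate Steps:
r(w) = 1/(16 + w)
R(6) - r(-1) = √(6 + 6) - 1/(16 - 1) = √12 - 1/15 = 2*√3 - 1*1/15 = 2*√3 - 1/15 = -1/15 + 2*√3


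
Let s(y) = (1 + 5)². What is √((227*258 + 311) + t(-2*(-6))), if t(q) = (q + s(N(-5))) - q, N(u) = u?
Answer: √58913 ≈ 242.72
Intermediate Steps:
s(y) = 36 (s(y) = 6² = 36)
t(q) = 36 (t(q) = (q + 36) - q = (36 + q) - q = 36)
√((227*258 + 311) + t(-2*(-6))) = √((227*258 + 311) + 36) = √((58566 + 311) + 36) = √(58877 + 36) = √58913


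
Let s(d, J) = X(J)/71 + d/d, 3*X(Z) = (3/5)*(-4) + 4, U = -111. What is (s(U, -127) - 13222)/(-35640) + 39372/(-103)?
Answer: -1492976978429/3909529800 ≈ -381.88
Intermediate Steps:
X(Z) = 8/15 (X(Z) = ((3/5)*(-4) + 4)/3 = ((3*(⅕))*(-4) + 4)/3 = ((⅗)*(-4) + 4)/3 = (-12/5 + 4)/3 = (⅓)*(8/5) = 8/15)
s(d, J) = 1073/1065 (s(d, J) = (8/15)/71 + d/d = (8/15)*(1/71) + 1 = 8/1065 + 1 = 1073/1065)
(s(U, -127) - 13222)/(-35640) + 39372/(-103) = (1073/1065 - 13222)/(-35640) + 39372/(-103) = -14080357/1065*(-1/35640) + 39372*(-1/103) = 14080357/37956600 - 39372/103 = -1492976978429/3909529800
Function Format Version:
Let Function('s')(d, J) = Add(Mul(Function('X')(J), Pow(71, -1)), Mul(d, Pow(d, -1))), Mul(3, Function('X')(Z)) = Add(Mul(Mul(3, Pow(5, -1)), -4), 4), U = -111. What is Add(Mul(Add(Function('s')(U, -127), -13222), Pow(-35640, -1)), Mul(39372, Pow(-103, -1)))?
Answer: Rational(-1492976978429, 3909529800) ≈ -381.88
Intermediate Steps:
Function('X')(Z) = Rational(8, 15) (Function('X')(Z) = Mul(Rational(1, 3), Add(Mul(Mul(3, Pow(5, -1)), -4), 4)) = Mul(Rational(1, 3), Add(Mul(Mul(3, Rational(1, 5)), -4), 4)) = Mul(Rational(1, 3), Add(Mul(Rational(3, 5), -4), 4)) = Mul(Rational(1, 3), Add(Rational(-12, 5), 4)) = Mul(Rational(1, 3), Rational(8, 5)) = Rational(8, 15))
Function('s')(d, J) = Rational(1073, 1065) (Function('s')(d, J) = Add(Mul(Rational(8, 15), Pow(71, -1)), Mul(d, Pow(d, -1))) = Add(Mul(Rational(8, 15), Rational(1, 71)), 1) = Add(Rational(8, 1065), 1) = Rational(1073, 1065))
Add(Mul(Add(Function('s')(U, -127), -13222), Pow(-35640, -1)), Mul(39372, Pow(-103, -1))) = Add(Mul(Add(Rational(1073, 1065), -13222), Pow(-35640, -1)), Mul(39372, Pow(-103, -1))) = Add(Mul(Rational(-14080357, 1065), Rational(-1, 35640)), Mul(39372, Rational(-1, 103))) = Add(Rational(14080357, 37956600), Rational(-39372, 103)) = Rational(-1492976978429, 3909529800)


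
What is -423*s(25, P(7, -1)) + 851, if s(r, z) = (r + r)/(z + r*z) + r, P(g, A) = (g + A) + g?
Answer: -1653931/169 ≈ -9786.6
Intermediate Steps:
P(g, A) = A + 2*g (P(g, A) = (A + g) + g = A + 2*g)
s(r, z) = r + 2*r/(z + r*z) (s(r, z) = (2*r)/(z + r*z) + r = 2*r/(z + r*z) + r = r + 2*r/(z + r*z))
-423*s(25, P(7, -1)) + 851 = -10575*(2 + (-1 + 2*7) + 25*(-1 + 2*7))/((-1 + 2*7)*(1 + 25)) + 851 = -10575*(2 + (-1 + 14) + 25*(-1 + 14))/((-1 + 14)*26) + 851 = -10575*(2 + 13 + 25*13)/(13*26) + 851 = -10575*(2 + 13 + 325)/(13*26) + 851 = -10575*340/(13*26) + 851 = -423*4250/169 + 851 = -1797750/169 + 851 = -1653931/169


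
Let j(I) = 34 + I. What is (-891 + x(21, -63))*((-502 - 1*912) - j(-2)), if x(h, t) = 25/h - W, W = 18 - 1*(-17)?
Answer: 9360922/7 ≈ 1.3373e+6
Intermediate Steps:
W = 35 (W = 18 + 17 = 35)
x(h, t) = -35 + 25/h (x(h, t) = 25/h - 1*35 = 25/h - 35 = -35 + 25/h)
(-891 + x(21, -63))*((-502 - 1*912) - j(-2)) = (-891 + (-35 + 25/21))*((-502 - 1*912) - (34 - 2)) = (-891 + (-35 + 25*(1/21)))*((-502 - 912) - 1*32) = (-891 + (-35 + 25/21))*(-1414 - 32) = (-891 - 710/21)*(-1446) = -19421/21*(-1446) = 9360922/7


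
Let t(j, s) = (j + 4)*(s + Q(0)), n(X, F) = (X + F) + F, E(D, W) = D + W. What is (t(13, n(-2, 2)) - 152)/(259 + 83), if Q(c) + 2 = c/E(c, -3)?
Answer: -4/9 ≈ -0.44444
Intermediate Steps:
Q(c) = -2 + c/(-3 + c) (Q(c) = -2 + c/(c - 3) = -2 + c/(-3 + c))
n(X, F) = X + 2*F (n(X, F) = (F + X) + F = X + 2*F)
t(j, s) = (-2 + s)*(4 + j) (t(j, s) = (j + 4)*(s + (6 - 1*0)/(-3 + 0)) = (4 + j)*(s + (6 + 0)/(-3)) = (4 + j)*(s - 1/3*6) = (4 + j)*(s - 2) = (4 + j)*(-2 + s) = (-2 + s)*(4 + j))
(t(13, n(-2, 2)) - 152)/(259 + 83) = ((-8 - 2*13 + 4*(-2 + 2*2) + 13*(-2 + 2*2)) - 152)/(259 + 83) = ((-8 - 26 + 4*(-2 + 4) + 13*(-2 + 4)) - 152)/342 = ((-8 - 26 + 4*2 + 13*2) - 152)*(1/342) = ((-8 - 26 + 8 + 26) - 152)*(1/342) = (0 - 152)*(1/342) = -152*1/342 = -4/9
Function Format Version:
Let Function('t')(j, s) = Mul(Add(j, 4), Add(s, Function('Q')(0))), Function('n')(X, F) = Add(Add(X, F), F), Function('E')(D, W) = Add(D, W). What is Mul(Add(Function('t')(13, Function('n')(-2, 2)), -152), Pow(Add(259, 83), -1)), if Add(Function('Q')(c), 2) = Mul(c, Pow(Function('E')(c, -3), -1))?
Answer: Rational(-4, 9) ≈ -0.44444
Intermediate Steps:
Function('Q')(c) = Add(-2, Mul(c, Pow(Add(-3, c), -1))) (Function('Q')(c) = Add(-2, Mul(c, Pow(Add(c, -3), -1))) = Add(-2, Mul(c, Pow(Add(-3, c), -1))))
Function('n')(X, F) = Add(X, Mul(2, F)) (Function('n')(X, F) = Add(Add(F, X), F) = Add(X, Mul(2, F)))
Function('t')(j, s) = Mul(Add(-2, s), Add(4, j)) (Function('t')(j, s) = Mul(Add(j, 4), Add(s, Mul(Pow(Add(-3, 0), -1), Add(6, Mul(-1, 0))))) = Mul(Add(4, j), Add(s, Mul(Pow(-3, -1), Add(6, 0)))) = Mul(Add(4, j), Add(s, Mul(Rational(-1, 3), 6))) = Mul(Add(4, j), Add(s, -2)) = Mul(Add(4, j), Add(-2, s)) = Mul(Add(-2, s), Add(4, j)))
Mul(Add(Function('t')(13, Function('n')(-2, 2)), -152), Pow(Add(259, 83), -1)) = Mul(Add(Add(-8, Mul(-2, 13), Mul(4, Add(-2, Mul(2, 2))), Mul(13, Add(-2, Mul(2, 2)))), -152), Pow(Add(259, 83), -1)) = Mul(Add(Add(-8, -26, Mul(4, Add(-2, 4)), Mul(13, Add(-2, 4))), -152), Pow(342, -1)) = Mul(Add(Add(-8, -26, Mul(4, 2), Mul(13, 2)), -152), Rational(1, 342)) = Mul(Add(Add(-8, -26, 8, 26), -152), Rational(1, 342)) = Mul(Add(0, -152), Rational(1, 342)) = Mul(-152, Rational(1, 342)) = Rational(-4, 9)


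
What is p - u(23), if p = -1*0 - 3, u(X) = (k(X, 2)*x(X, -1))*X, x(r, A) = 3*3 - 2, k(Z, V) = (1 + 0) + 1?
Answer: -325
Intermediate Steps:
k(Z, V) = 2 (k(Z, V) = 1 + 1 = 2)
x(r, A) = 7 (x(r, A) = 9 - 2 = 7)
u(X) = 14*X (u(X) = (2*7)*X = 14*X)
p = -3 (p = 0 - 3 = -3)
p - u(23) = -3 - 14*23 = -3 - 1*322 = -3 - 322 = -325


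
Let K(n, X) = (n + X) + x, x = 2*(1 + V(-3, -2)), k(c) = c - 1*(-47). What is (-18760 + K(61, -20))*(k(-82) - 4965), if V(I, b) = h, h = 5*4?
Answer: 93385000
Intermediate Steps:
k(c) = 47 + c (k(c) = c + 47 = 47 + c)
h = 20
V(I, b) = 20
x = 42 (x = 2*(1 + 20) = 2*21 = 42)
K(n, X) = 42 + X + n (K(n, X) = (n + X) + 42 = (X + n) + 42 = 42 + X + n)
(-18760 + K(61, -20))*(k(-82) - 4965) = (-18760 + (42 - 20 + 61))*((47 - 82) - 4965) = (-18760 + 83)*(-35 - 4965) = -18677*(-5000) = 93385000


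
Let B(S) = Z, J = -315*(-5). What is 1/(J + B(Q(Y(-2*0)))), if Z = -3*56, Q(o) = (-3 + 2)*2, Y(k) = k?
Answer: 1/1407 ≈ 0.00071073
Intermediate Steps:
Q(o) = -2 (Q(o) = -1*2 = -2)
J = 1575
Z = -168
B(S) = -168
1/(J + B(Q(Y(-2*0)))) = 1/(1575 - 168) = 1/1407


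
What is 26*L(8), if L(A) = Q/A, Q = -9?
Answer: -117/4 ≈ -29.250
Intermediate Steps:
L(A) = -9/A
26*L(8) = 26*(-9/8) = -117/4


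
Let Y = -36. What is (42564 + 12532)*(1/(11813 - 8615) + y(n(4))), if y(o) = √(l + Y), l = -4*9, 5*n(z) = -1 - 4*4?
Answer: 27548/1599 + 330576*I*√2 ≈ 17.228 + 4.6751e+5*I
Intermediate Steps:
n(z) = -17/5 (n(z) = (-1 - 4*4)/5 = (-1 - 16)/5 = (⅕)*(-17) = -17/5)
l = -36
y(o) = 6*I*√2 (y(o) = √(-36 - 36) = √(-72) = 6*I*√2)
(42564 + 12532)*(1/(11813 - 8615) + y(n(4))) = (42564 + 12532)*(1/(11813 - 8615) + 6*I*√2) = 55096*(1/3198 + 6*I*√2) = 27548/1599 + 330576*I*√2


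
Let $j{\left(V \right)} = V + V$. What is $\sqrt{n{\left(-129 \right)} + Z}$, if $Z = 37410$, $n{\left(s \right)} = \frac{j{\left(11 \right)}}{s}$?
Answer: $\frac{2 \sqrt{155634243}}{129} \approx 193.42$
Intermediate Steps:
$j{\left(V \right)} = 2 V$
$n{\left(s \right)} = \frac{22}{s}$ ($n{\left(s \right)} = \frac{2 \cdot 11}{s} = \frac{22}{s}$)
$\sqrt{n{\left(-129 \right)} + Z} = \sqrt{\frac{22}{-129} + 37410} = \sqrt{22 \left(- \frac{1}{129}\right) + 37410} = \sqrt{- \frac{22}{129} + 37410} = \sqrt{\frac{4825868}{129}} = \frac{2 \sqrt{155634243}}{129}$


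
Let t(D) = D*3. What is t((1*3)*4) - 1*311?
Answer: -275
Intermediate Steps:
t(D) = 3*D
t((1*3)*4) - 1*311 = 3*((1*3)*4) - 1*311 = 3*(3*4) - 311 = 3*12 - 311 = 36 - 311 = -275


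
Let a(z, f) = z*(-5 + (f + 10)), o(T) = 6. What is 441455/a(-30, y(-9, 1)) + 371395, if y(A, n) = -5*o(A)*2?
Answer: 122648641/330 ≈ 3.7166e+5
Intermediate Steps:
y(A, n) = -60 (y(A, n) = -5*6*2 = -30*2 = -60)
a(z, f) = z*(5 + f) (a(z, f) = z*(-5 + (10 + f)) = z*(5 + f))
441455/a(-30, y(-9, 1)) + 371395 = 441455/((-30*(5 - 60))) + 371395 = 441455/((-30*(-55))) + 371395 = 441455/1650 + 371395 = 441455*(1/1650) + 371395 = 88291/330 + 371395 = 122648641/330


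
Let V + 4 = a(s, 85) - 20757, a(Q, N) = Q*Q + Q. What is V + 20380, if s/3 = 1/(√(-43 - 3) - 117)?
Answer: -71880433923/188650225 - 39099*I*√46/188650225 ≈ -381.02 - 0.0014057*I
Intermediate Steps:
s = 3/(-117 + I*√46) (s = 3/(√(-43 - 3) - 117) = 3/(√(-46) - 117) = 3/(I*√46 - 117) = 3/(-117 + I*√46) ≈ -0.025555 - 0.0014814*I)
a(Q, N) = Q + Q² (a(Q, N) = Q² + Q = Q + Q²)
V = -20761 + (-351/13735 - 3*I*√46/13735)*(13384/13735 - 3*I*√46/13735) (V = -4 + ((-351/13735 - 3*I*√46/13735)*(1 + (-351/13735 - 3*I*√46/13735)) - 20757) = -4 + ((-351/13735 - 3*I*√46/13735)*(13384/13735 - 3*I*√46/13735) - 20757) = -4 + (-20757 + (-351/13735 - 3*I*√46/13735)*(13384/13735 - 3*I*√46/13735)) = -20761 + (-351/13735 - 3*I*√46/13735)*(13384/13735 - 3*I*√46/13735) ≈ -20761.0 - 0.0014057*I)
V + 20380 = (-3916572019423/188650225 - 39099*I*√46/188650225) + 20380 = -71880433923/188650225 - 39099*I*√46/188650225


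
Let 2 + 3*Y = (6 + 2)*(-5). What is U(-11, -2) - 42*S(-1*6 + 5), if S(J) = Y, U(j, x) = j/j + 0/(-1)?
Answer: 589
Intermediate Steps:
U(j, x) = 1 (U(j, x) = 1 + 0*(-1) = 1 + 0 = 1)
Y = -14 (Y = -2/3 + ((6 + 2)*(-5))/3 = -2/3 + (8*(-5))/3 = -2/3 + (1/3)*(-40) = -2/3 - 40/3 = -14)
S(J) = -14
U(-11, -2) - 42*S(-1*6 + 5) = 1 - 42*(-14) = 1 + 588 = 589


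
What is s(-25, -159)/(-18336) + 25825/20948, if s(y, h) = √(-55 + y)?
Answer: 25825/20948 - I*√5/4584 ≈ 1.2328 - 0.0004878*I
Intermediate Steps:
s(-25, -159)/(-18336) + 25825/20948 = √(-55 - 25)/(-18336) + 25825/20948 = √(-80)*(-1/18336) + 25825*(1/20948) = (4*I*√5)*(-1/18336) + 25825/20948 = -I*√5/4584 + 25825/20948 = 25825/20948 - I*√5/4584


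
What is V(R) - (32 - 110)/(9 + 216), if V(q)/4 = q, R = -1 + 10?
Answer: 2726/75 ≈ 36.347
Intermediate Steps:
R = 9
V(q) = 4*q
V(R) - (32 - 110)/(9 + 216) = 4*9 - (32 - 110)/(9 + 216) = 36 - (-78)/225 = 36 - 1*(-26/75) = 36 + 26/75 = 2726/75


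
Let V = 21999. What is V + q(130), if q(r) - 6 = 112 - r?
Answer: 21987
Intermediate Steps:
q(r) = 118 - r (q(r) = 6 + (112 - r) = 118 - r)
V + q(130) = 21999 + (118 - 1*130) = 21999 + (118 - 130) = 21999 - 12 = 21987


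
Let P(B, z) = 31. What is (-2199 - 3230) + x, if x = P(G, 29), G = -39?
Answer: -5398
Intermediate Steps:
x = 31
(-2199 - 3230) + x = (-2199 - 3230) + 31 = -5429 + 31 = -5398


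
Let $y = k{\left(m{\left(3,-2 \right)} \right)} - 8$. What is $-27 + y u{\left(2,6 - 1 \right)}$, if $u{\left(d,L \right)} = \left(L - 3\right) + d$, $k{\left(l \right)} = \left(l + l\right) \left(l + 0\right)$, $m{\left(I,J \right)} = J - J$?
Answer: $-59$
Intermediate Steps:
$m{\left(I,J \right)} = 0$
$k{\left(l \right)} = 2 l^{2}$ ($k{\left(l \right)} = 2 l l = 2 l^{2}$)
$y = -8$ ($y = 2 \cdot 0^{2} - 8 = 2 \cdot 0 - 8 = 0 - 8 = -8$)
$u{\left(d,L \right)} = -3 + L + d$ ($u{\left(d,L \right)} = \left(-3 + L\right) + d = -3 + L + d$)
$-27 + y u{\left(2,6 - 1 \right)} = -27 - 8 \left(-3 + \left(6 - 1\right) + 2\right) = -27 - 8 \left(-3 + 5 + 2\right) = -27 - 32 = -59$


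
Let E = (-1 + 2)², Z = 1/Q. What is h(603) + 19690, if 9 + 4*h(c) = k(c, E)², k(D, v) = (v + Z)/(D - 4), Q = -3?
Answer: 254303437963/12916836 ≈ 19688.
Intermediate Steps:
Z = -⅓ (Z = 1/(-3) = -⅓ ≈ -0.33333)
E = 1 (E = 1² = 1)
k(D, v) = (-⅓ + v)/(-4 + D) (k(D, v) = (v - ⅓)/(D - 4) = (-⅓ + v)/(-4 + D))
h(c) = -9/4 + 1/(9*(-4 + c)²) (h(c) = -9/4 + ((-⅓ + 1)/(-4 + c))²/4 = -9/4 + ((⅔)/(-4 + c))²/4 = -9/4 + (2/(3*(-4 + c)))²/4 = -9/4 + (4/(9*(-4 + c)²))/4 = -9/4 + 1/(9*(-4 + c)²))
h(603) + 19690 = (-9/4 + 1/(9*(-4 + 603)²)) + 19690 = (-9/4 + (⅑)/599²) + 19690 = (-9/4 + (⅑)*(1/358801)) + 19690 = (-9/4 + 1/3229209) + 19690 = -29062877/12916836 + 19690 = 254303437963/12916836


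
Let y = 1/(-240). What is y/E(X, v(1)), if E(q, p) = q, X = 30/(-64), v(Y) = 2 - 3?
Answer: 2/225 ≈ 0.0088889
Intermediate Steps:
v(Y) = -1
X = -15/32 (X = 30*(-1/64) = -15/32 ≈ -0.46875)
y = -1/240 ≈ -0.0041667
y/E(X, v(1)) = -1/(240*(-15/32)) = -1/240*(-32/15) = 2/225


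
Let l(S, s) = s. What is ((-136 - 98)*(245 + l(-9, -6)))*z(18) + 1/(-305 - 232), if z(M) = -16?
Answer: 480516191/537 ≈ 8.9482e+5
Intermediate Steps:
((-136 - 98)*(245 + l(-9, -6)))*z(18) + 1/(-305 - 232) = ((-136 - 98)*(245 - 6))*(-16) + 1/(-305 - 232) = -234*239*(-16) + 1/(-537) = -55926*(-16) - 1/537 = 894816 - 1/537 = 480516191/537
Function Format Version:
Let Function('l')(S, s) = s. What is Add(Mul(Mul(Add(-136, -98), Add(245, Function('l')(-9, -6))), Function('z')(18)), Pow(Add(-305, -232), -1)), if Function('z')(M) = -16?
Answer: Rational(480516191, 537) ≈ 8.9482e+5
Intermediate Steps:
Add(Mul(Mul(Add(-136, -98), Add(245, Function('l')(-9, -6))), Function('z')(18)), Pow(Add(-305, -232), -1)) = Add(Mul(Mul(Add(-136, -98), Add(245, -6)), -16), Pow(Add(-305, -232), -1)) = Add(Mul(Mul(-234, 239), -16), Pow(-537, -1)) = Add(Mul(-55926, -16), Rational(-1, 537)) = Add(894816, Rational(-1, 537)) = Rational(480516191, 537)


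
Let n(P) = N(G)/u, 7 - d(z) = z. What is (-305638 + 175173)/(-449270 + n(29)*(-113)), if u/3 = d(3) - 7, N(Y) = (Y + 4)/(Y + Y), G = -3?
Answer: 7045110/24260693 ≈ 0.29039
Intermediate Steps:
d(z) = 7 - z
N(Y) = (4 + Y)/(2*Y) (N(Y) = (4 + Y)/((2*Y)) = (4 + Y)*(1/(2*Y)) = (4 + Y)/(2*Y))
u = -9 (u = 3*((7 - 1*3) - 7) = 3*((7 - 3) - 7) = 3*(4 - 7) = 3*(-3) = -9)
n(P) = 1/54 (n(P) = ((½)*(4 - 3)/(-3))/(-9) = ((½)*(-⅓)*1)*(-⅑) = -⅙*(-⅑) = 1/54)
(-305638 + 175173)/(-449270 + n(29)*(-113)) = (-305638 + 175173)/(-449270 + (1/54)*(-113)) = -130465/(-449270 - 113/54) = -130465/(-24260693/54) = -130465*(-54/24260693) = 7045110/24260693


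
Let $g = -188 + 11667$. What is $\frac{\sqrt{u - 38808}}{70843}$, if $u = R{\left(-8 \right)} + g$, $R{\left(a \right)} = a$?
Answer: $\frac{i \sqrt{27337}}{70843} \approx 0.0023339 i$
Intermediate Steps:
$g = 11479$
$u = 11471$ ($u = -8 + 11479 = 11471$)
$\frac{\sqrt{u - 38808}}{70843} = \frac{\sqrt{11471 - 38808}}{70843} = \sqrt{-27337} \cdot \frac{1}{70843} = i \sqrt{27337} \cdot \frac{1}{70843} = \frac{i \sqrt{27337}}{70843}$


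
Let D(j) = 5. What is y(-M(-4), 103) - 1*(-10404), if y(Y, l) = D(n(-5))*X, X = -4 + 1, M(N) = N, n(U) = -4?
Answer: 10389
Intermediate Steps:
X = -3
y(Y, l) = -15 (y(Y, l) = 5*(-3) = -15)
y(-M(-4), 103) - 1*(-10404) = -15 - 1*(-10404) = -15 + 10404 = 10389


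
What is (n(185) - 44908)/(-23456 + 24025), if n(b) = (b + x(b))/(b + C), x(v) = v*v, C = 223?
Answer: -3048009/38692 ≈ -78.776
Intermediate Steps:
x(v) = v²
n(b) = (b + b²)/(223 + b) (n(b) = (b + b²)/(b + 223) = (b + b²)/(223 + b))
(n(185) - 44908)/(-23456 + 24025) = (185*(1 + 185)/(223 + 185) - 44908)/(-23456 + 24025) = (185*186/408 - 44908)/569 = (185*(1/408)*186 - 44908)*(1/569) = (5735/68 - 44908)*(1/569) = -3048009/68*1/569 = -3048009/38692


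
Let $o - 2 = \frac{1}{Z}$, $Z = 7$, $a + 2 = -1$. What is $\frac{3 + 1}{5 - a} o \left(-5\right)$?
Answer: $- \frac{75}{14} \approx -5.3571$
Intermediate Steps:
$a = -3$ ($a = -2 - 1 = -3$)
$o = \frac{15}{7}$ ($o = 2 + \frac{1}{7} = \frac{15}{7} \approx 2.1429$)
$\frac{3 + 1}{5 - a} o \left(-5\right) = \frac{3 + 1}{5 - -3} \cdot \frac{15}{7} \left(-5\right) = \frac{4}{5 + 3} \cdot \frac{15}{7} \left(-5\right) = \frac{4}{8} \cdot \frac{15}{7} \left(-5\right) = 4 \cdot \frac{1}{8} \cdot \frac{15}{7} \left(-5\right) = \frac{1}{2} \cdot \frac{15}{7} \left(-5\right) = \frac{15}{14} \left(-5\right) = - \frac{75}{14}$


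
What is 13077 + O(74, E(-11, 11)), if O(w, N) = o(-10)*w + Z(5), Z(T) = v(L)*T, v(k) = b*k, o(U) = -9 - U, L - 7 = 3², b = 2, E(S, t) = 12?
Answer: 13311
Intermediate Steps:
L = 16 (L = 7 + 3² = 7 + 9 = 16)
v(k) = 2*k
Z(T) = 32*T (Z(T) = (2*16)*T = 32*T)
O(w, N) = 160 + w (O(w, N) = (-9 - 1*(-10))*w + 32*5 = (-9 + 10)*w + 160 = 1*w + 160 = w + 160 = 160 + w)
13077 + O(74, E(-11, 11)) = 13077 + (160 + 74) = 13077 + 234 = 13311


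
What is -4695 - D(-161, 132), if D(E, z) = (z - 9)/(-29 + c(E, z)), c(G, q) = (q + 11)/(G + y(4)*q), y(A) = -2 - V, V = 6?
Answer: -55407443/11812 ≈ -4690.8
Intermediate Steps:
y(A) = -8 (y(A) = -2 - 1*6 = -2 - 6 = -8)
c(G, q) = (11 + q)/(G - 8*q) (c(G, q) = (q + 11)/(G - 8*q) = (11 + q)/(G - 8*q))
D(E, z) = (-9 + z)/(-29 + (11 + z)/(E - 8*z)) (D(E, z) = (z - 9)/(-29 + (11 + z)/(E - 8*z)) = (-9 + z)/(-29 + (11 + z)/(E - 8*z)))
-4695 - D(-161, 132) = -4695 - (-9 + 132)*(-161 - 8*132)/(11 - 29*(-161) + 233*132) = -4695 - 123*(-161 - 1056)/(11 + 4669 + 30756) = -4695 - 123*(-1217)/35436 = -4695 - 1*(-49897/11812) = -4695 + 49897/11812 = -55407443/11812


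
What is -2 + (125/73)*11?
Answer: 1229/73 ≈ 16.836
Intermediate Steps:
-2 + (125/73)*11 = -2 + 1375/73 = 1229/73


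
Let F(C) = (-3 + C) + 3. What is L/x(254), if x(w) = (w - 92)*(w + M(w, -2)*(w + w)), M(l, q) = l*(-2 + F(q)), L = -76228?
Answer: 19057/20892897 ≈ 0.00091213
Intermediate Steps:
F(C) = C
M(l, q) = l*(-2 + q)
x(w) = (-92 + w)*(w - 8*w**2) (x(w) = (w - 92)*(w + (w*(-2 - 2))*(w + w)) = (-92 + w)*(w + (w*(-4))*(2*w)) = (-92 + w)*(w + (-4*w)*(2*w)) = (-92 + w)*(w - 8*w**2))
L/x(254) = -76228*1/(254*(-92 - 8*254**2 + 737*254)) = -76228*1/(254*(-92 - 8*64516 + 187198)) = -76228*1/(254*(-92 - 516128 + 187198)) = -76228/(254*(-329022)) = -76228/(-83571588) = -76228*(-1/83571588) = 19057/20892897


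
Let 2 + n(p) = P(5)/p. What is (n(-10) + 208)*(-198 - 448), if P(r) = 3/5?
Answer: -3325931/25 ≈ -1.3304e+5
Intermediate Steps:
P(r) = ⅗ (P(r) = 3*(⅕) = ⅗)
n(p) = -2 + 3/(5*p)
(n(-10) + 208)*(-198 - 448) = ((-2 + (⅗)/(-10)) + 208)*(-198 - 448) = ((-2 + (⅗)*(-⅒)) + 208)*(-646) = ((-2 - 3/50) + 208)*(-646) = (-103/50 + 208)*(-646) = (10297/50)*(-646) = -3325931/25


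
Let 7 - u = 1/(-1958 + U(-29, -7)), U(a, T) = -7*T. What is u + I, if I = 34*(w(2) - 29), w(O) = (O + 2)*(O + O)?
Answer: -830414/1909 ≈ -435.00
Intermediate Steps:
w(O) = 2*O*(2 + O) (w(O) = (2 + O)*(2*O) = 2*O*(2 + O))
u = 13364/1909 (u = 7 - 1/(-1958 - 7*(-7)) = 7 - 1/(-1958 + 49) = 7 - 1/(-1909) = 7 - 1*(-1/1909) = 7 + 1/1909 = 13364/1909 ≈ 7.0005)
I = -442 (I = 34*(2*2*(2 + 2) - 29) = 34*(2*2*4 - 29) = 34*(16 - 29) = 34*(-13) = -442)
u + I = 13364/1909 - 442 = -830414/1909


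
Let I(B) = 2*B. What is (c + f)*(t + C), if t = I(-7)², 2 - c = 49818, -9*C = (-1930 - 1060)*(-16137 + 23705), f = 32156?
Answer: -399647283440/9 ≈ -4.4405e+10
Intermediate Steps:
C = 22628320/9 (C = -(-1930 - 1060)*(-16137 + 23705)/9 = -(-2990)*7568/9 = -⅑*(-22628320) = 22628320/9 ≈ 2.5143e+6)
c = -49816 (c = 2 - 1*49818 = 2 - 49818 = -49816)
t = 196 (t = (2*(-7))² = (-14)² = 196)
(c + f)*(t + C) = (-49816 + 32156)*(196 + 22628320/9) = -17660*22630084/9 = -399647283440/9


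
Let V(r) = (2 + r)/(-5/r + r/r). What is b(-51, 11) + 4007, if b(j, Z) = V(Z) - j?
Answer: 24491/6 ≈ 4081.8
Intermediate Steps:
V(r) = (2 + r)/(1 - 5/r) (V(r) = (2 + r)/(-5/r + 1) = (2 + r)/(1 - 5/r))
b(j, Z) = -j + Z*(2 + Z)/(-5 + Z) (b(j, Z) = Z*(2 + Z)/(-5 + Z) - j = -j + Z*(2 + Z)/(-5 + Z))
b(-51, 11) + 4007 = (11*(2 + 11) - 1*(-51)*(-5 + 11))/(-5 + 11) + 4007 = (11*13 - 1*(-51)*6)/6 + 4007 = (143 + 306)/6 + 4007 = (⅙)*449 + 4007 = 449/6 + 4007 = 24491/6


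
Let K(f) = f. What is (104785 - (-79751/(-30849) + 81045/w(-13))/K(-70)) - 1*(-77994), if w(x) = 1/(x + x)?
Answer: 47099206913/308490 ≈ 1.5268e+5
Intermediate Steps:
w(x) = 1/(2*x)
(104785 - (-79751/(-30849) + 81045/w(-13))/K(-70)) - 1*(-77994) = (104785 - (-79751/(-30849) + 81045/(((1/2)/(-13))))/(-70)) - 1*(-77994) = (104785 - (-79751*(-1/30849) + 81045/(((1/2)*(-1/13))))*(-1)/70) + 77994 = (104785 - (11393/4407 + 81045/(-1/26))*(-1)/70) + 77994 = (104785 - (11393/4407 + 81045*(-26))*(-1)/70) + 77994 = (104785 - (11393/4407 - 2107170)*(-1)/70) + 77994 = (104785 - (-9286286797)*(-1)/(4407*70)) + 77994 = (104785 - 1*9286286797/308490) + 77994 = (104785 - 9286286797/308490) + 77994 = 23038837853/308490 + 77994 = 47099206913/308490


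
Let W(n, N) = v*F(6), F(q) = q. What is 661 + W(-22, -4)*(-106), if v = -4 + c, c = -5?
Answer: 6385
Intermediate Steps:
v = -9 (v = -4 - 5 = -9)
W(n, N) = -54 (W(n, N) = -9*6 = -54)
661 + W(-22, -4)*(-106) = 661 - 54*(-106) = 661 + 5724 = 6385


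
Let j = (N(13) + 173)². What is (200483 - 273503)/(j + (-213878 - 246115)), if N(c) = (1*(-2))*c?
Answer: 6085/36532 ≈ 0.16657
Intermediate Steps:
N(c) = -2*c
j = 21609 (j = (-2*13 + 173)² = (-26 + 173)² = 147² = 21609)
(200483 - 273503)/(j + (-213878 - 246115)) = (200483 - 273503)/(21609 + (-213878 - 246115)) = -73020/(21609 - 459993) = -73020/(-438384) = -73020*(-1/438384) = 6085/36532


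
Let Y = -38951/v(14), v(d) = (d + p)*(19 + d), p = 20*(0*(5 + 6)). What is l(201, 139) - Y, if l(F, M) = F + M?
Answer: 17821/42 ≈ 424.31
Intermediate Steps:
p = 0 (p = 20*(0*11) = 20*0 = 0)
v(d) = d*(19 + d) (v(d) = (d + 0)*(19 + d) = d*(19 + d))
Y = -3541/42 (Y = -38951*1/(14*(19 + 14)) = -38951/(14*33) = -38951/462 = -38951*1/462 = -3541/42 ≈ -84.310)
l(201, 139) - Y = (201 + 139) - 1*(-3541/42) = 340 + 3541/42 = 17821/42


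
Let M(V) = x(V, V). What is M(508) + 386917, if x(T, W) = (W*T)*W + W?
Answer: 131483937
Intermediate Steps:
x(T, W) = W + T*W**2 (x(T, W) = (T*W)*W + W = T*W**2 + W = W + T*W**2)
M(V) = V*(1 + V**2) (M(V) = V*(1 + V*V) = V*(1 + V**2))
M(508) + 386917 = (508 + 508**3) + 386917 = (508 + 131096512) + 386917 = 131097020 + 386917 = 131483937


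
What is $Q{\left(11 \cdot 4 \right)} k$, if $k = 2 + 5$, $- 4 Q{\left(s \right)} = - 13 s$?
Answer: $1001$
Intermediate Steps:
$Q{\left(s \right)} = \frac{13 s}{4}$ ($Q{\left(s \right)} = - \frac{\left(-13\right) s}{4} = \frac{13 s}{4}$)
$k = 7$
$Q{\left(11 \cdot 4 \right)} k = \frac{13 \cdot 11 \cdot 4}{4} \cdot 7 = \frac{13}{4} \cdot 44 \cdot 7 = 143 \cdot 7 = 1001$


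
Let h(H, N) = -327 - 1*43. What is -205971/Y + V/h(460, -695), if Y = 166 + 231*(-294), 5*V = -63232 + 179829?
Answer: -3759083603/62666900 ≈ -59.985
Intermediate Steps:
V = 116597/5 (V = (-63232 + 179829)/5 = (⅕)*116597 = 116597/5 ≈ 23319.)
Y = -67748 (Y = 166 - 67914 = -67748)
h(H, N) = -370 (h(H, N) = -327 - 43 = -370)
-205971/Y + V/h(460, -695) = -205971/(-67748) + (116597/5)/(-370) = -205971*(-1/67748) + (116597/5)*(-1/370) = 205971/67748 - 116597/1850 = -3759083603/62666900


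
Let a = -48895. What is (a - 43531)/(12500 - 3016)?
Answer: -46213/4742 ≈ -9.7455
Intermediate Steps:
(a - 43531)/(12500 - 3016) = (-48895 - 43531)/(12500 - 3016) = -92426/9484 = -92426*1/9484 = -46213/4742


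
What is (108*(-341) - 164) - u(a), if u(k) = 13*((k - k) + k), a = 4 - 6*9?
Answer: -36342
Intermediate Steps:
a = -50 (a = 4 - 54 = -50)
u(k) = 13*k (u(k) = 13*(0 + k) = 13*k)
(108*(-341) - 164) - u(a) = (108*(-341) - 164) - 13*(-50) = (-36828 - 164) - 1*(-650) = -36992 + 650 = -36342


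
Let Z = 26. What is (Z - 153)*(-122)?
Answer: 15494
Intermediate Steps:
(Z - 153)*(-122) = (26 - 153)*(-122) = -127*(-122) = 15494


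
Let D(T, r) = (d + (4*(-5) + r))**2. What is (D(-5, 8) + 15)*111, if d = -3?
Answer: 26640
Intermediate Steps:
D(T, r) = (-23 + r)**2 (D(T, r) = (-3 + (4*(-5) + r))**2 = (-3 + (-20 + r))**2 = (-23 + r)**2)
(D(-5, 8) + 15)*111 = ((-23 + 8)**2 + 15)*111 = ((-15)**2 + 15)*111 = (225 + 15)*111 = 240*111 = 26640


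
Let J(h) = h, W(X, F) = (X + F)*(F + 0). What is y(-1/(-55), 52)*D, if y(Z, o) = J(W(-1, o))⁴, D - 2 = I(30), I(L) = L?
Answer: 1582865659994112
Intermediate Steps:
D = 32 (D = 2 + 30 = 32)
W(X, F) = F*(F + X) (W(X, F) = (F + X)*F = F*(F + X))
y(Z, o) = o⁴*(-1 + o)⁴ (y(Z, o) = (o*(o - 1))⁴ = (o*(-1 + o))⁴ = o⁴*(-1 + o)⁴)
y(-1/(-55), 52)*D = (52⁴*(-1 + 52)⁴)*32 = (7311616*51⁴)*32 = (7311616*6765201)*32 = 49464551874816*32 = 1582865659994112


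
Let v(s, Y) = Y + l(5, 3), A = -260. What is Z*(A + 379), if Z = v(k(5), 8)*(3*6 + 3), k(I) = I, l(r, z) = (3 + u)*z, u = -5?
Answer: 4998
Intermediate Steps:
l(r, z) = -2*z (l(r, z) = (3 - 5)*z = -2*z)
v(s, Y) = -6 + Y (v(s, Y) = Y - 2*3 = Y - 6 = -6 + Y)
Z = 42 (Z = (-6 + 8)*(3*6 + 3) = 2*(18 + 3) = 2*21 = 42)
Z*(A + 379) = 42*(-260 + 379) = 42*119 = 4998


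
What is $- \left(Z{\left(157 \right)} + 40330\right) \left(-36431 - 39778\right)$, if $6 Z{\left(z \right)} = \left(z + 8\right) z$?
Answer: $\frac{6805082655}{2} \approx 3.4025 \cdot 10^{9}$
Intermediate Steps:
$Z{\left(z \right)} = \frac{z \left(8 + z\right)}{6}$ ($Z{\left(z \right)} = \frac{\left(z + 8\right) z}{6} = \frac{\left(8 + z\right) z}{6} = \frac{z \left(8 + z\right)}{6}$)
$- \left(Z{\left(157 \right)} + 40330\right) \left(-36431 - 39778\right) = - \left(\frac{1}{6} \cdot 157 \left(8 + 157\right) + 40330\right) \left(-36431 - 39778\right) = - \left(\frac{1}{6} \cdot 157 \cdot 165 + 40330\right) \left(-76209\right) = - \left(\frac{8635}{2} + 40330\right) \left(-76209\right) = - \frac{89295 \left(-76209\right)}{2} = \left(-1\right) \left(- \frac{6805082655}{2}\right) = \frac{6805082655}{2}$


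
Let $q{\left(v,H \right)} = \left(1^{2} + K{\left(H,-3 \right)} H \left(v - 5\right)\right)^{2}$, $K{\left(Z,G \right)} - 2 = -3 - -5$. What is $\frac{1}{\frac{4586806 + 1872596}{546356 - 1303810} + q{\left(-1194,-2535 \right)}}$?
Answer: $\frac{378727}{55980995263665406666} \approx 6.7653 \cdot 10^{-15}$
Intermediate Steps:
$K{\left(Z,G \right)} = 4$ ($K{\left(Z,G \right)} = 2 - -2 = 2 + \left(-3 + 5\right) = 2 + 2 = 4$)
$q{\left(v,H \right)} = \left(1 + 4 H \left(-5 + v\right)\right)^{2}$ ($q{\left(v,H \right)} = \left(1^{2} + 4 H \left(v - 5\right)\right)^{2} = \left(1 + 4 H \left(-5 + v\right)\right)^{2}$)
$\frac{1}{\frac{4586806 + 1872596}{546356 - 1303810} + q{\left(-1194,-2535 \right)}} = \frac{1}{\frac{4586806 + 1872596}{546356 - 1303810} + \left(1 - -50700 + 4 \left(-2535\right) \left(-1194\right)\right)^{2}} = \frac{1}{\frac{6459402}{-757454} + \left(1 + 50700 + 12107160\right)^{2}} = \frac{1}{6459402 \left(- \frac{1}{757454}\right) + 12157861^{2}} = \frac{1}{- \frac{3229701}{378727} + 147813584095321} = \frac{1}{\frac{55980995263665406666}{378727}} = \frac{378727}{55980995263665406666}$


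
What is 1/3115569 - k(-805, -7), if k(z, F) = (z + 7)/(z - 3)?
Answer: -1243111627/1258689876 ≈ -0.98762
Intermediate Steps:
k(z, F) = (7 + z)/(-3 + z)
1/3115569 - k(-805, -7) = 1/3115569 - (7 - 805)/(-3 - 805) = 1/3115569 - (-798)/(-808) = 1/3115569 - (-1)*(-798)/808 = 1/3115569 - 1*399/404 = 1/3115569 - 399/404 = -1243111627/1258689876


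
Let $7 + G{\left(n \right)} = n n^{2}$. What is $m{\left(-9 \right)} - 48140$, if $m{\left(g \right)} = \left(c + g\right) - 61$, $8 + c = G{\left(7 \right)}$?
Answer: $-47882$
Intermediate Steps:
$G{\left(n \right)} = -7 + n^{3}$ ($G{\left(n \right)} = -7 + n n^{2} = -7 + n^{3}$)
$c = 328$ ($c = -8 - \left(7 - 7^{3}\right) = -8 + \left(-7 + 343\right) = -8 + 336 = 328$)
$m{\left(g \right)} = 267 + g$ ($m{\left(g \right)} = \left(328 + g\right) - 61 = 267 + g$)
$m{\left(-9 \right)} - 48140 = \left(267 - 9\right) - 48140 = 258 - 48140 = -47882$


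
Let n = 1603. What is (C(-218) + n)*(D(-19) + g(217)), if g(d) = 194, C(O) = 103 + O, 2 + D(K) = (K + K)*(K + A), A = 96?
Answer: -4068192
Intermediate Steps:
D(K) = -2 + 2*K*(96 + K) (D(K) = -2 + (K + K)*(K + 96) = -2 + (2*K)*(96 + K) = -2 + 2*K*(96 + K))
(C(-218) + n)*(D(-19) + g(217)) = ((103 - 218) + 1603)*((-2 + 2*(-19)² + 192*(-19)) + 194) = (-115 + 1603)*((-2 + 2*361 - 3648) + 194) = 1488*((-2 + 722 - 3648) + 194) = 1488*(-2928 + 194) = 1488*(-2734) = -4068192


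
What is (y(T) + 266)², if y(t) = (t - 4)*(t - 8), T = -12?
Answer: 343396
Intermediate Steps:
y(t) = (-8 + t)*(-4 + t) (y(t) = (-4 + t)*(-8 + t) = (-8 + t)*(-4 + t))
(y(T) + 266)² = ((32 + (-12)² - 12*(-12)) + 266)² = ((32 + 144 + 144) + 266)² = (320 + 266)² = 586² = 343396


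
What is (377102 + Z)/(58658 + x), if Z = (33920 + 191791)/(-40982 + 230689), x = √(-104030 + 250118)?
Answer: 2098170698702425/326354363140666 - 214617344475*√4058/326354363140666 ≈ 6.3872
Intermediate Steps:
x = 6*√4058 (x = √146088 = 6*√4058 ≈ 382.21)
Z = 225711/189707 ≈ 1.1898
(377102 + Z)/(58658 + x) = (377102 + 225711/189707)/(58658 + 6*√4058) = 71539114825/(189707*(58658 + 6*√4058))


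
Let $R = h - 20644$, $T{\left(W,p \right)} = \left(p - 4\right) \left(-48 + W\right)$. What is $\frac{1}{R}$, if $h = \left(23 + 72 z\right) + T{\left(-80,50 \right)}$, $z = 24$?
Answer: $- \frac{1}{24781} \approx -4.0354 \cdot 10^{-5}$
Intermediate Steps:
$T{\left(W,p \right)} = \left(-48 + W\right) \left(-4 + p\right)$ ($T{\left(W,p \right)} = \left(-4 + p\right) \left(-48 + W\right) = \left(-48 + W\right) \left(-4 + p\right)$)
$h = -4137$ ($h = \left(23 + 72 \cdot 24\right) - 5888 = \left(23 + 1728\right) + \left(192 - 2400 + 320 - 4000\right) = 1751 - 5888 = -4137$)
$R = -24781$ ($R = -4137 - 20644 = -24781$)
$\frac{1}{R} = \frac{1}{-24781} = - \frac{1}{24781}$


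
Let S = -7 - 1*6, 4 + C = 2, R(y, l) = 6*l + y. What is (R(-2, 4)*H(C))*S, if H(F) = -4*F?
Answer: -2288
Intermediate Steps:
R(y, l) = y + 6*l
C = -2 (C = -4 + 2 = -2)
S = -13 (S = -7 - 6 = -13)
(R(-2, 4)*H(C))*S = ((-2 + 6*4)*(-4*(-2)))*(-13) = ((-2 + 24)*8)*(-13) = (22*8)*(-13) = 176*(-13) = -2288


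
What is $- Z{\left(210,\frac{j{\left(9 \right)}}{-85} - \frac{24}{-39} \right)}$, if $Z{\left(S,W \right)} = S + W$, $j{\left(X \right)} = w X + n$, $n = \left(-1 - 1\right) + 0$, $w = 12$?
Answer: $- \frac{231352}{1105} \approx -209.37$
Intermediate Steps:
$n = -2$ ($n = -2 + 0 = -2$)
$j{\left(X \right)} = -2 + 12 X$ ($j{\left(X \right)} = 12 X - 2 = -2 + 12 X$)
$- Z{\left(210,\frac{j{\left(9 \right)}}{-85} - \frac{24}{-39} \right)} = - (210 + \left(\frac{-2 + 12 \cdot 9}{-85} - \frac{24}{-39}\right)) = - (210 + \left(\left(-2 + 108\right) \left(- \frac{1}{85}\right) - - \frac{8}{13}\right)) = - (210 + \left(106 \left(- \frac{1}{85}\right) + \frac{8}{13}\right)) = - (210 + \left(- \frac{106}{85} + \frac{8}{13}\right)) = - (210 - \frac{698}{1105}) = \left(-1\right) \frac{231352}{1105} = - \frac{231352}{1105}$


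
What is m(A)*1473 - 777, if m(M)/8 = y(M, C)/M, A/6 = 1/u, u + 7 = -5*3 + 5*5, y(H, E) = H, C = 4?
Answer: 11007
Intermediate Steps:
u = 3 (u = -7 + (-5*3 + 5*5) = -7 + (-15 + 25) = -7 + 10 = 3)
A = 2 (A = 6/3 = 6*(⅓) = 2)
m(M) = 8 (m(M) = 8*(M/M) = 8*1 = 8)
m(A)*1473 - 777 = 8*1473 - 777 = 11784 - 777 = 11007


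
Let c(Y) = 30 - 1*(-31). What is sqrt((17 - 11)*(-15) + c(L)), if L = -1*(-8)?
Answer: I*sqrt(29) ≈ 5.3852*I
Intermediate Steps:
L = 8
c(Y) = 61 (c(Y) = 30 + 31 = 61)
sqrt((17 - 11)*(-15) + c(L)) = sqrt((17 - 11)*(-15) + 61) = sqrt(6*(-15) + 61) = sqrt(-90 + 61) = sqrt(-29) = I*sqrt(29)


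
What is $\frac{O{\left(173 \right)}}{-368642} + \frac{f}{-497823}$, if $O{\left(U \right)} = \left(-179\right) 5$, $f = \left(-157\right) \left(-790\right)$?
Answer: $- \frac{45277115675}{183518466366} \approx -0.24672$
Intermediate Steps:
$f = 124030$
$O{\left(U \right)} = -895$
$\frac{O{\left(173 \right)}}{-368642} + \frac{f}{-497823} = - \frac{895}{-368642} + \frac{124030}{-497823} = \left(-895\right) \left(- \frac{1}{368642}\right) + 124030 \left(- \frac{1}{497823}\right) = \frac{895}{368642} - \frac{124030}{497823} = - \frac{45277115675}{183518466366}$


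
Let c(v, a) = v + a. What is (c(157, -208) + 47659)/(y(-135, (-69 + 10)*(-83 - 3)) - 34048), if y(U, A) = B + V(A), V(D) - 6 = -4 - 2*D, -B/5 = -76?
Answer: -23804/21907 ≈ -1.0866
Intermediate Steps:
c(v, a) = a + v
B = 380 (B = -5*(-76) = 380)
V(D) = 2 - 2*D (V(D) = 6 + (-4 - 2*D) = 2 - 2*D)
y(U, A) = 382 - 2*A (y(U, A) = 380 + (2 - 2*A) = 382 - 2*A)
(c(157, -208) + 47659)/(y(-135, (-69 + 10)*(-83 - 3)) - 34048) = ((-208 + 157) + 47659)/((382 - 2*(-69 + 10)*(-83 - 3)) - 34048) = (-51 + 47659)/((382 - (-118)*(-86)) - 34048) = 47608/((382 - 2*5074) - 34048) = 47608/((382 - 10148) - 34048) = 47608/(-9766 - 34048) = 47608/(-43814) = 47608*(-1/43814) = -23804/21907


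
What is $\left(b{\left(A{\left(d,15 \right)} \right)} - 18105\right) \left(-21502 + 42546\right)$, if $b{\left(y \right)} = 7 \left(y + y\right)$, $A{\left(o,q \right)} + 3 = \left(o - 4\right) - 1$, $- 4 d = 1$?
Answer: $-383432202$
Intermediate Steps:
$d = - \frac{1}{4}$ ($d = \left(- \frac{1}{4}\right) 1 = - \frac{1}{4} \approx -0.25$)
$A{\left(o,q \right)} = -8 + o$ ($A{\left(o,q \right)} = -3 + \left(\left(o - 4\right) - 1\right) = -3 + \left(\left(-4 + o\right) - 1\right) = -3 + \left(-5 + o\right) = -8 + o$)
$b{\left(y \right)} = 14 y$ ($b{\left(y \right)} = 7 \cdot 2 y = 14 y$)
$\left(b{\left(A{\left(d,15 \right)} \right)} - 18105\right) \left(-21502 + 42546\right) = \left(14 \left(-8 - \frac{1}{4}\right) - 18105\right) \left(-21502 + 42546\right) = \left(14 \left(- \frac{33}{4}\right) - 18105\right) 21044 = \left(- \frac{231}{2} - 18105\right) 21044 = \left(- \frac{36441}{2}\right) 21044 = -383432202$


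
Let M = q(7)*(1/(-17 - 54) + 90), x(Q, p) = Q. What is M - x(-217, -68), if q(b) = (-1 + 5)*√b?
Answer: 217 + 25556*√7/71 ≈ 1169.3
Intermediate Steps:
q(b) = 4*√b
M = 25556*√7/71 (M = (4*√7)*(1/(-17 - 54) + 90) = (4*√7)*(1/(-71) + 90) = (4*√7)*(-1/71 + 90) = (4*√7)*(6389/71) = 25556*√7/71 ≈ 952.32)
M - x(-217, -68) = 25556*√7/71 - 1*(-217) = 25556*√7/71 + 217 = 217 + 25556*√7/71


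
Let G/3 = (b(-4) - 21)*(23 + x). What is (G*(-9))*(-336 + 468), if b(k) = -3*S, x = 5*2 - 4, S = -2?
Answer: 1550340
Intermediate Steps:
x = 6 (x = 10 - 4 = 6)
b(k) = 6 (b(k) = -3*(-2) = 6)
G = -1305 (G = 3*((6 - 21)*(23 + 6)) = 3*(-15*29) = 3*(-435) = -1305)
(G*(-9))*(-336 + 468) = (-1305*(-9))*(-336 + 468) = 11745*132 = 1550340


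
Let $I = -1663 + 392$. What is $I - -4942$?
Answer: $3671$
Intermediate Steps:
$I = -1271$
$I - -4942 = -1271 - -4942 = -1271 + 4942 = 3671$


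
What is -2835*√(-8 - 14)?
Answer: -2835*I*√22 ≈ -13297.0*I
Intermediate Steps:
-2835*√(-8 - 14) = -2835*I*√22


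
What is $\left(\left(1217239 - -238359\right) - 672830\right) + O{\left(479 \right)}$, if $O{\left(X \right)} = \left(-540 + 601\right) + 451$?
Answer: $783280$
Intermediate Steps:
$O{\left(X \right)} = 512$ ($O{\left(X \right)} = 61 + 451 = 512$)
$\left(\left(1217239 - -238359\right) - 672830\right) + O{\left(479 \right)} = \left(\left(1217239 - -238359\right) - 672830\right) + 512 = \left(\left(1217239 + 238359\right) - 672830\right) + 512 = \left(1455598 - 672830\right) + 512 = 782768 + 512 = 783280$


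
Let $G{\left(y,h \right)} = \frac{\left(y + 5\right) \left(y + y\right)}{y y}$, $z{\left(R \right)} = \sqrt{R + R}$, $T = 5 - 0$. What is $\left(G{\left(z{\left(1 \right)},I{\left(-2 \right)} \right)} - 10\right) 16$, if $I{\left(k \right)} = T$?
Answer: $-128 + 80 \sqrt{2} \approx -14.863$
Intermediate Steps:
$T = 5$ ($T = 5 + 0 = 5$)
$I{\left(k \right)} = 5$
$z{\left(R \right)} = \sqrt{2} \sqrt{R}$ ($z{\left(R \right)} = \sqrt{2 R} = \sqrt{2} \sqrt{R}$)
$G{\left(y,h \right)} = \frac{2 \left(5 + y\right)}{y}$ ($G{\left(y,h \right)} = \frac{\left(5 + y\right) 2 y}{y^{2}} = \frac{2 y \left(5 + y\right)}{y^{2}} = \frac{2 \left(5 + y\right)}{y}$)
$\left(G{\left(z{\left(1 \right)},I{\left(-2 \right)} \right)} - 10\right) 16 = \left(\left(2 + \frac{10}{\sqrt{2} \sqrt{1}}\right) - 10\right) 16 = \left(\left(2 + \frac{10}{\sqrt{2} \cdot 1}\right) - 10\right) 16 = \left(\left(2 + \frac{10}{\sqrt{2}}\right) - 10\right) 16 = \left(\left(2 + 10 \frac{\sqrt{2}}{2}\right) - 10\right) 16 = \left(\left(2 + 5 \sqrt{2}\right) - 10\right) 16 = \left(-8 + 5 \sqrt{2}\right) 16 = -128 + 80 \sqrt{2}$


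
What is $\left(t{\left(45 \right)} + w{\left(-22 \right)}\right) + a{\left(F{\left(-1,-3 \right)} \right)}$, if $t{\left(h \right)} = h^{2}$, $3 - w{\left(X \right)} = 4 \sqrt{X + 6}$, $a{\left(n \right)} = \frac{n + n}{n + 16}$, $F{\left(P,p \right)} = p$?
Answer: $\frac{26358}{13} - 16 i \approx 2027.5 - 16.0 i$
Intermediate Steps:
$a{\left(n \right)} = \frac{2 n}{16 + n}$
$w{\left(X \right)} = 3 - 4 \sqrt{6 + X}$ ($w{\left(X \right)} = 3 - 4 \sqrt{X + 6} = 3 - 4 \sqrt{6 + X}$)
$\left(t{\left(45 \right)} + w{\left(-22 \right)}\right) + a{\left(F{\left(-1,-3 \right)} \right)} = \left(45^{2} + \left(3 - 4 \sqrt{6 - 22}\right)\right) + 2 \left(-3\right) \frac{1}{16 - 3} = \left(2025 + \left(3 - 4 \sqrt{-16}\right)\right) + 2 \left(-3\right) \frac{1}{13} = \left(2025 + \left(3 - 4 \cdot 4 i\right)\right) + 2 \left(-3\right) \frac{1}{13} = \left(2025 + \left(3 - 16 i\right)\right) - \frac{6}{13} = \left(2028 - 16 i\right) - \frac{6}{13} = \frac{26358}{13} - 16 i$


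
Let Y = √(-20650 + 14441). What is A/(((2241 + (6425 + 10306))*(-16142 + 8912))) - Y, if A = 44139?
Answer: -14713/45722520 - I*√6209 ≈ -0.00032179 - 78.797*I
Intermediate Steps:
Y = I*√6209 (Y = √(-6209) = I*√6209 ≈ 78.797*I)
A/(((2241 + (6425 + 10306))*(-16142 + 8912))) - Y = 44139/(((2241 + (6425 + 10306))*(-16142 + 8912))) - I*√6209 = 44139/(((2241 + 16731)*(-7230))) - I*√6209 = 44139/((18972*(-7230))) - I*√6209 = 44139/(-137167560) - I*√6209 = 44139*(-1/137167560) - I*√6209 = -14713/45722520 - I*√6209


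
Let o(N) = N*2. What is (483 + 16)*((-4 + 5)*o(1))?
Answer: 998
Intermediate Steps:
o(N) = 2*N
(483 + 16)*((-4 + 5)*o(1)) = (483 + 16)*((-4 + 5)*(2*1)) = 499*(1*2) = 499*2 = 998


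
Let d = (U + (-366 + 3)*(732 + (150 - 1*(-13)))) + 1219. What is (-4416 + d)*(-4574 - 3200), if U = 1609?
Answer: 2538001102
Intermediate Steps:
d = -322057 (d = (1609 + (-366 + 3)*(732 + (150 - 1*(-13)))) + 1219 = (1609 - 363*(732 + (150 + 13))) + 1219 = (1609 - 363*(732 + 163)) + 1219 = (1609 - 363*895) + 1219 = (1609 - 324885) + 1219 = -323276 + 1219 = -322057)
(-4416 + d)*(-4574 - 3200) = (-4416 - 322057)*(-4574 - 3200) = -326473*(-7774) = 2538001102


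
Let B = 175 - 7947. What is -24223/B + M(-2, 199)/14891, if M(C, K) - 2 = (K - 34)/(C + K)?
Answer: 71063169069/22799371844 ≈ 3.1169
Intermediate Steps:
B = -7772
M(C, K) = 2 + (-34 + K)/(C + K) (M(C, K) = 2 + (K - 34)/(C + K) = 2 + (-34 + K)/(C + K))
-24223/B + M(-2, 199)/14891 = -24223/(-7772) + ((-34 + 2*(-2) + 3*199)/(-2 + 199))/14891 = -24223*(-1/7772) + ((-34 - 4 + 597)/197)*(1/14891) = 24223/7772 + ((1/197)*559)*(1/14891) = 24223/7772 + (559/197)*(1/14891) = 24223/7772 + 559/2933527 = 71063169069/22799371844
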